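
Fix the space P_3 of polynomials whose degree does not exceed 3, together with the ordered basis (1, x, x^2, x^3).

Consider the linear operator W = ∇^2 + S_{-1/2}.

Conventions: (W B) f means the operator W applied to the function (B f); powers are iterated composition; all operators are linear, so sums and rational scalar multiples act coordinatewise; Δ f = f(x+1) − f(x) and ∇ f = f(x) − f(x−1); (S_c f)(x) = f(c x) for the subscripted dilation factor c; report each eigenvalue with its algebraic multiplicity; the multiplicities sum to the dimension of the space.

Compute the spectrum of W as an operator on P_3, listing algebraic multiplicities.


image of 1: 1
image of x: -(1/2)x
image of x^2: (1/4)x^2 + 2
image of x^3: -(1/8)x^3 + 6x - 6
the matrix is upper triangular; its diagonal is (1, -1/2, 1/4, -1/8)
for a triangular matrix the eigenvalues are the diagonal entries, with algebraic multiplicity their repetition count

λ = -1/2 (multiplicity 1), λ = -1/8 (multiplicity 1), λ = 1/4 (multiplicity 1), λ = 1 (multiplicity 1)


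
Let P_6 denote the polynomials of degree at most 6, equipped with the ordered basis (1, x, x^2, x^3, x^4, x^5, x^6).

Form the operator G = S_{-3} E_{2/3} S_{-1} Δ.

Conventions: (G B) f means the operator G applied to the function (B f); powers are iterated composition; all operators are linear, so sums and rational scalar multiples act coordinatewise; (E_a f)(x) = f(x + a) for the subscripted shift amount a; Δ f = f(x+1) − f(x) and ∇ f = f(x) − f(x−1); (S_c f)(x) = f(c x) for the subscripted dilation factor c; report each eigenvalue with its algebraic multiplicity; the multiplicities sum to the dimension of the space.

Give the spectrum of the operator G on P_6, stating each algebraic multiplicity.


image of 1: 0
image of x: 1
image of x^2: 6x - 1/3
image of x^3: 27x^2 - 3x + 1/3
image of x^4: 108x^3 - 18x^2 + 4x - 5/27
image of x^5: 405x^4 - 90x^3 + 30x^2 - (25/9)x + 11/81
image of x^6: 1458x^5 - 405x^4 + 180x^3 - 25x^2 + (22/9)x - 7/81
the matrix is upper triangular; its diagonal is (0, 0, 0, 0, 0, 0, 0)
for a triangular matrix the eigenvalues are the diagonal entries, with algebraic multiplicity their repetition count

λ = 0 (multiplicity 7)


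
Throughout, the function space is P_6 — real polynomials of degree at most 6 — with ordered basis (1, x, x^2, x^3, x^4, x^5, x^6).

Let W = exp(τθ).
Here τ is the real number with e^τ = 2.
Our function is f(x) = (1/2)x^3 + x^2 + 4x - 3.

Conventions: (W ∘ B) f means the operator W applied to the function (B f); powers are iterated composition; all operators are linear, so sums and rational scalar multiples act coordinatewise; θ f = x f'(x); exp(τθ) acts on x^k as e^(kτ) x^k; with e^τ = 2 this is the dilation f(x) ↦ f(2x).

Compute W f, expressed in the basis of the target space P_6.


the result is g(x) = 4x^3 + 4x^2 + 8x - 3

exp(τθ) x^k = e^(kτ) x^k; with e^τ = 2 this sends x^k to 2^k x^k
x ↦ 2 x
x^2 ↦ 4 x^2
x^3 ↦ 8 x^3
applying this coordinatewise to f: exp(τθ) f = 4x^3 + 4x^2 + 8x - 3


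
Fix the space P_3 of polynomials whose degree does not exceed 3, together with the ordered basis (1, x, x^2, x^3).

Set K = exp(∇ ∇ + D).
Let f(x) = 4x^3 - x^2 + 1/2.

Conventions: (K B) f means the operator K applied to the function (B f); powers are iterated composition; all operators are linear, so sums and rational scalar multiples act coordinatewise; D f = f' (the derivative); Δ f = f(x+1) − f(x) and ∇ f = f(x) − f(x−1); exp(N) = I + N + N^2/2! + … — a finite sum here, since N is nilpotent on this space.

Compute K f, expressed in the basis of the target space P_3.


order-1 term: 12x^2 + 22x - 26
order-2 term: 12x + 23
order-3 term: 4
the series for exp(∇ ∇ + D) f terminates at order 3
exp(∇ ∇ + D) f = 4x^3 + 11x^2 + 34x + 3/2

the result is g(x) = 4x^3 + 11x^2 + 34x + 3/2


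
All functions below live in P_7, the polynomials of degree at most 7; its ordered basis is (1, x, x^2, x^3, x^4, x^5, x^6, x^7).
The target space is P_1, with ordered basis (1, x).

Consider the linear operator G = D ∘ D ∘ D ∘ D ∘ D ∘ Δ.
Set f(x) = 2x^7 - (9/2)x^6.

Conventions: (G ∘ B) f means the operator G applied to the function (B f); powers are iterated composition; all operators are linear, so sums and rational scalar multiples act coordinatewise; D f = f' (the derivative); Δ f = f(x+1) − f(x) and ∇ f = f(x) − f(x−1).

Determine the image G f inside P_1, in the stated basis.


Δ f = 14x^6 + 15x^5 + (5/2)x^4 - 20x^3 - (51/2)x^2 - 13x - 5/2
D Δ f = 84x^5 + 75x^4 + 10x^3 - 60x^2 - 51x - 13
D D Δ f = 420x^4 + 300x^3 + 30x^2 - 120x - 51
D (D ∘ D ∘ Δ) f = 1680x^3 + 900x^2 + 60x - 120
D D (D ∘ D ∘ Δ) f = 5040x^2 + 1800x + 60
D D D (D ∘ D ∘ Δ) f = 10080x + 1800

the result is g(x) = 10080x + 1800


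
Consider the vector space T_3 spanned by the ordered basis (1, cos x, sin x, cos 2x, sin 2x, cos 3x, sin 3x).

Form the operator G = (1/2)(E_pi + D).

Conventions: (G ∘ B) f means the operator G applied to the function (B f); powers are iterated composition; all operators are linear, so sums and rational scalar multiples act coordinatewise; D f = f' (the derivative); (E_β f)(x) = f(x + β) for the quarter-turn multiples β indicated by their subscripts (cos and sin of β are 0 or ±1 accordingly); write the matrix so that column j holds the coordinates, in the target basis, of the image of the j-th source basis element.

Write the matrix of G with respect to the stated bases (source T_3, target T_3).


the matrix is [[1/2, 0, 0, 0, 0, 0, 0]; [0, -1/2, 1/2, 0, 0, 0, 0]; [0, -1/2, -1/2, 0, 0, 0, 0]; [0, 0, 0, 1/2, 1, 0, 0]; [0, 0, 0, -1, 1/2, 0, 0]; [0, 0, 0, 0, 0, -1/2, 3/2]; [0, 0, 0, 0, 0, -3/2, -1/2]] (rows listed top to bottom)

image of 1: 1/2
image of cos x: -(1/2)cos x - (1/2)sin x
image of sin x: (1/2)cos x - (1/2)sin x
image of cos 2x: (1/2)cos 2x - sin 2x
image of sin 2x: cos 2x + (1/2)sin 2x
image of cos 3x: -(1/2)cos 3x - (3/2)sin 3x
image of sin 3x: (3/2)cos 3x - (1/2)sin 3x
each image's coordinates form column j of the matrix


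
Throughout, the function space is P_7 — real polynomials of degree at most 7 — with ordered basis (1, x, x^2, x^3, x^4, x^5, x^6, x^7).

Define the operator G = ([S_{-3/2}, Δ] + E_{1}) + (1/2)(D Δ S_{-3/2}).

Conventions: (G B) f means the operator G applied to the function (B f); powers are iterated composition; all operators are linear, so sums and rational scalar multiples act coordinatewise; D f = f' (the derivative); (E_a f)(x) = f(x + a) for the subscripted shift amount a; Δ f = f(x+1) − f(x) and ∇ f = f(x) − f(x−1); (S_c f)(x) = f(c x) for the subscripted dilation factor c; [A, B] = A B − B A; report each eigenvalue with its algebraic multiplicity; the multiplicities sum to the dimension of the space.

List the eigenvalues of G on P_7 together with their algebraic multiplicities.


λ = 1 (multiplicity 8)

image of 1: 1
image of x: x + 7/2
image of x^2: x^2 - (11/2)x + 2
image of x^3: x^3 + (159/8)x^2 - (3/2)x + 5/16
image of x^4: x^4 - (119/4)x^3 + (39/2)x^2 + (65/8)x + 113/16
image of x^5: x^5 + (2185/32)x^4 - (95/4)x^3 - (175/32)x^2 - (1295/32)x - 601/64
image of x^6: x^6 - (3453/32)x^5 + (1455/16)x^4 + (2125/32)x^3 + (14055/64)x^2 + (6369/64)x + 793/32
image of x^7: x^7 + (26411/128)x^6 - (4431/32)x^5 - (22225/256)x^4 - (87185/128)x^3 - (120309/256)x^2 - (15533/64)x - 10423/256
the matrix is upper triangular; its diagonal is (1, 1, 1, 1, 1, 1, 1, 1)
for a triangular matrix the eigenvalues are the diagonal entries, with algebraic multiplicity their repetition count


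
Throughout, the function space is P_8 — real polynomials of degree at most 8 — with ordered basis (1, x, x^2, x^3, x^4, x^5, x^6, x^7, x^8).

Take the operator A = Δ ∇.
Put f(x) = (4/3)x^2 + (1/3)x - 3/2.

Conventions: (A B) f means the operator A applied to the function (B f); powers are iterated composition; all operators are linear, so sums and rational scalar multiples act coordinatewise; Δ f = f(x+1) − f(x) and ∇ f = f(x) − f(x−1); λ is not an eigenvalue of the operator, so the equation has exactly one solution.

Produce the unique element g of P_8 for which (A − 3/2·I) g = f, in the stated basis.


write g with unknown coordinates in the stated basis and equate coefficients in (A − 3/2·I) g = f
solving from the highest basis element down gives g = -(8/9)x^2 - (2/9)x - 5/27
check: A g = -16/9
so A g − 3/2·g = (4/3)x^2 + (1/3)x - 3/2 = f ✓

the result is g(x) = -(8/9)x^2 - (2/9)x - 5/27


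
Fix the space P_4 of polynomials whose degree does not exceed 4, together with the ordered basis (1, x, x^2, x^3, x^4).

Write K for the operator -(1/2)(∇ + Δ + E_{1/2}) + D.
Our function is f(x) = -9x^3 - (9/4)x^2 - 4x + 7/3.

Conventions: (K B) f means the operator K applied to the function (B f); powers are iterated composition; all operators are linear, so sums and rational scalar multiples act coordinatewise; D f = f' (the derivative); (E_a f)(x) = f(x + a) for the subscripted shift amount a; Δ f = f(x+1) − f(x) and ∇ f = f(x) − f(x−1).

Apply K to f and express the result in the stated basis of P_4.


∇ f = -27x^2 + (45/2)x - 43/4
Δ f = -27x^2 - (63/2)x - 61/4
E_{1/2} f = -9x^3 - (63/4)x^2 - 13x - 65/48
(∇ + Δ + E_{1/2}) f = -9x^3 - (279/4)x^2 - 22x - 1313/48
(-(1/2)(∇ + Δ + E_{1/2})) f = (9/2)x^3 + (279/8)x^2 + 11x + 1313/96
D f = -27x^2 - (9/2)x - 4
(-(1/2)(∇ + Δ + E_{1/2}) + D) f = (9/2)x^3 + (63/8)x^2 + (13/2)x + 929/96

g(x) = (9/2)x^3 + (63/8)x^2 + (13/2)x + 929/96


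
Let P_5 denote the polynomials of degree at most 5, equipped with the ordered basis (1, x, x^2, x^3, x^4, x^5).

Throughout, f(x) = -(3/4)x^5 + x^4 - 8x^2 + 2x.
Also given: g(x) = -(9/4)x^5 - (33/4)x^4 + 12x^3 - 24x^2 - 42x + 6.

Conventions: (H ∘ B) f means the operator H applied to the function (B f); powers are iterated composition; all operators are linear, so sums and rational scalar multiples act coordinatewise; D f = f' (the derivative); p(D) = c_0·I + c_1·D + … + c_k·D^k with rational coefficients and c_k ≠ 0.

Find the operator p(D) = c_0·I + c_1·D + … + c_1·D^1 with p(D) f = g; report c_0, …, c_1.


D^0 f = -(3/4)x^5 + x^4 - 8x^2 + 2x
D^1 f = -(15/4)x^4 + 4x^3 - 16x + 2
matching coefficients of g against c_0 f + c_1 Df + … from the top degree down determines the c_i
solution: c_0 = 3, c_1 = 3

c_0 = 3, c_1 = 3


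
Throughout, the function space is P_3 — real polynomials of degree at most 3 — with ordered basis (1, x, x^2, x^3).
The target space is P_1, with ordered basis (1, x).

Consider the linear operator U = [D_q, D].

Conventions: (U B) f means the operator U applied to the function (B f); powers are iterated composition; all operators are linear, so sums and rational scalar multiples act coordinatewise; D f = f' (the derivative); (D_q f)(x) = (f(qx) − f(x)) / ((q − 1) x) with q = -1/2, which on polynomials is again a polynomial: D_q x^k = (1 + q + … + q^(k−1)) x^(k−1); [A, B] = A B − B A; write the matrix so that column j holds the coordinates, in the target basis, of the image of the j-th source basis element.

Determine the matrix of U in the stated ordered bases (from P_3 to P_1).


image of 1: 0
image of x: 0
image of x^2: 3/2
image of x^3: 0
each image's coordinates form column j of the matrix

the matrix is [[0, 0, 3/2, 0]; [0, 0, 0, 0]] (rows listed top to bottom)


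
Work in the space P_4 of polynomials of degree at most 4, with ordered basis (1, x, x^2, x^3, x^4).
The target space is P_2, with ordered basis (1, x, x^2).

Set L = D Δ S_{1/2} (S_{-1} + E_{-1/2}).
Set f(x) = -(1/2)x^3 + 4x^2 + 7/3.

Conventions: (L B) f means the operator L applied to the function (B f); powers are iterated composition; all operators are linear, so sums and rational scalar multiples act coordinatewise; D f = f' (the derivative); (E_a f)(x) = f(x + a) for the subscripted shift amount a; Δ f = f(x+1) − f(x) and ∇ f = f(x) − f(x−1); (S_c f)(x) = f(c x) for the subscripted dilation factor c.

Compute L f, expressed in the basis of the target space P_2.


S_{-1} f = (1/2)x^3 + 4x^2 + 7/3
E_{-1/2} f = -(1/2)x^3 + (19/4)x^2 - (35/8)x + 163/48
(S_{-1} + E_{-1/2}) f = (35/4)x^2 - (35/8)x + 275/48
S_{1/2} (S_{-1} + E_{-1/2}) f = (35/16)x^2 - (35/16)x + 275/48
Δ (S_{1/2} (S_{-1} + E_{-1/2})) f = (35/8)x
D Δ (S_{1/2} (S_{-1} + E_{-1/2})) f = 35/8

g(x) = 35/8


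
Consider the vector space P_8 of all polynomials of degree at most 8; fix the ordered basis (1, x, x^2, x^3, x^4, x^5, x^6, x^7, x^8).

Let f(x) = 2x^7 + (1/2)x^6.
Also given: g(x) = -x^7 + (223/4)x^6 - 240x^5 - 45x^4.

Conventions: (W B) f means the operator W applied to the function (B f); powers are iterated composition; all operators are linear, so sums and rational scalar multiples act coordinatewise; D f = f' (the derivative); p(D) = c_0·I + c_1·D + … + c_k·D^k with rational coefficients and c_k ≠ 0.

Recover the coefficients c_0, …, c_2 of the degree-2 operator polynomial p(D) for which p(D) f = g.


D^0 f = 2x^7 + (1/2)x^6
D^1 f = 14x^6 + 3x^5
D^2 f = 84x^5 + 15x^4
matching coefficients of g against c_0 f + c_1 Df + … from the top degree down determines the c_i
solution: c_0 = -1/2, c_1 = 4, c_2 = -3

p(D) = -(1/2)·I + 4·D − 3·D^2, i.e. c_0 = -1/2, c_1 = 4, c_2 = -3


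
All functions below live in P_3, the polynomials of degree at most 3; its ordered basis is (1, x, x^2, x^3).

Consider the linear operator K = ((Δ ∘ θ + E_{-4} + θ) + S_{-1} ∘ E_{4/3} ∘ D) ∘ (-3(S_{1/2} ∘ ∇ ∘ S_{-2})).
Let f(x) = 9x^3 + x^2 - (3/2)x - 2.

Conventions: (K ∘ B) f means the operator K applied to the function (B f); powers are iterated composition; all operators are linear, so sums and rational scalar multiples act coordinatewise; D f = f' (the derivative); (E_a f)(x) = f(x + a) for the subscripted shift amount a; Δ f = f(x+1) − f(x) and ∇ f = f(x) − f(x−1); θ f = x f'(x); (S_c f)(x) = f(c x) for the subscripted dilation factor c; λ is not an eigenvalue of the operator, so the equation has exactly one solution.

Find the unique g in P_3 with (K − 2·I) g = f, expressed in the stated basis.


the result is g(x) = -(9/2)x^3 - 122x^2 + (7479/4)x + 9445/4

write g with unknown coordinates in the stated basis and equate coefficients in (K − 2·I) g = f
solving from the highest basis element down gives g = -(9/2)x^3 - 122x^2 + (7479/4)x + 9445/4
check: K g = -243x^2 + 3738x + 9441/2
so K g − 2·g = 9x^3 + x^2 - (3/2)x - 2 = f ✓


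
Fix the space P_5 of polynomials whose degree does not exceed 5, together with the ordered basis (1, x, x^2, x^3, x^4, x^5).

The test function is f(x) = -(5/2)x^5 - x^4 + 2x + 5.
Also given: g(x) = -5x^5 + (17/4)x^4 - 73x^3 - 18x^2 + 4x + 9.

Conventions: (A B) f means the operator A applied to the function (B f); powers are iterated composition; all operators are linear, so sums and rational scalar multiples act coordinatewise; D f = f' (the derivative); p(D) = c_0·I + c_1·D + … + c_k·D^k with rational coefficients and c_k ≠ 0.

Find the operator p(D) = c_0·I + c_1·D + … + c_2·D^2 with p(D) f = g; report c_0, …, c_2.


p(D) = 2·I − (1/2)·D + (3/2)·D^2, i.e. c_0 = 2, c_1 = -1/2, c_2 = 3/2

D^0 f = -(5/2)x^5 - x^4 + 2x + 5
D^1 f = -(25/2)x^4 - 4x^3 + 2
D^2 f = -50x^3 - 12x^2
matching coefficients of g against c_0 f + c_1 Df + … from the top degree down determines the c_i
solution: c_0 = 2, c_1 = -1/2, c_2 = 3/2


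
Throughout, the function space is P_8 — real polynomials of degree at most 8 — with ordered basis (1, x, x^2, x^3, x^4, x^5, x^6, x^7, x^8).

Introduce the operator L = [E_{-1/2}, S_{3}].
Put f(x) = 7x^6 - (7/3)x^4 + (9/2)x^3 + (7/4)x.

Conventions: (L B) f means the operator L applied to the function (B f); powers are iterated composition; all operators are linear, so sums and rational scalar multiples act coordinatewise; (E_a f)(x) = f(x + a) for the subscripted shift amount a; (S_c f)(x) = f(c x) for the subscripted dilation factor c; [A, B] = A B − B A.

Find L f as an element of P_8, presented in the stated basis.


S_{3} f = 5103x^6 - 189x^4 + (243/2)x^3 + (21/4)x
E_{-1/2} S_{3} f = 5103x^6 - 15309x^5 + (75789/4)x^4 - 12258x^3 + (69093/16)x^2 - (12255/16)x + 3207/64
E_{-1/2} f = 7x^6 - 21x^5 + (287/12)x^4 - (25/3)x^3 - (59/16)x^2 + (239/48)x - 283/192
S_{3} E_{-1/2} f = 5103x^6 - 5103x^5 + (7749/4)x^4 - 225x^3 - (531/16)x^2 + (239/16)x - 283/192
[E_{-1/2}, S_{3}] f = -10206x^5 + 17010x^4 - 12033x^3 + (8703/2)x^2 - (6247/8)x + 619/12

the image equals g(x) = -10206x^5 + 17010x^4 - 12033x^3 + (8703/2)x^2 - (6247/8)x + 619/12


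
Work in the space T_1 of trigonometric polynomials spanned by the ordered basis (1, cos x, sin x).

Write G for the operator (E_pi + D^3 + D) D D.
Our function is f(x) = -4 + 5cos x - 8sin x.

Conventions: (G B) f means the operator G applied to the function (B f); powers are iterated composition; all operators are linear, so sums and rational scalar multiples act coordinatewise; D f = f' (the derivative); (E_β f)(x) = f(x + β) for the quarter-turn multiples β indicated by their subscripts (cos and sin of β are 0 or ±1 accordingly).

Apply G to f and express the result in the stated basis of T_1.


D f = -8cos x - 5sin x
D D f = -5cos x + 8sin x
E_pi D D f = 5cos x - 8sin x
D D D f = 8cos x + 5sin x
D D D D f = 5cos x - 8sin x
D D D D D f = -8cos x - 5sin x
D D D f = 8cos x + 5sin x
(E_pi + D^3 + D) D D f = 5cos x - 8sin x

the image equals g(x) = 5cos x - 8sin x


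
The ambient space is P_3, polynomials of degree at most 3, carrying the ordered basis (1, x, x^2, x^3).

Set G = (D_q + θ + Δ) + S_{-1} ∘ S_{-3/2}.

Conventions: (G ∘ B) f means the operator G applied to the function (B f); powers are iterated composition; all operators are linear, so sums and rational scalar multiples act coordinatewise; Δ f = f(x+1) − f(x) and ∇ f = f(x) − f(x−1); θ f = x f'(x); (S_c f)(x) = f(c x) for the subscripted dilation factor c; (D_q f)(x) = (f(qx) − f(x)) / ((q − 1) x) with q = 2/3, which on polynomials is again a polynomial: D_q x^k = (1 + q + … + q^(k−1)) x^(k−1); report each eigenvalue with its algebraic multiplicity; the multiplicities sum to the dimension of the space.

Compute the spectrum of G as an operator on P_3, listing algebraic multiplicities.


λ = 1 (multiplicity 1), λ = 5/2 (multiplicity 1), λ = 17/4 (multiplicity 1), λ = 51/8 (multiplicity 1)

image of 1: 1
image of x: (5/2)x + 2
image of x^2: (17/4)x^2 + (11/3)x + 1
image of x^3: (51/8)x^3 + (46/9)x^2 + 3x + 1
the matrix is upper triangular; its diagonal is (1, 5/2, 17/4, 51/8)
for a triangular matrix the eigenvalues are the diagonal entries, with algebraic multiplicity their repetition count


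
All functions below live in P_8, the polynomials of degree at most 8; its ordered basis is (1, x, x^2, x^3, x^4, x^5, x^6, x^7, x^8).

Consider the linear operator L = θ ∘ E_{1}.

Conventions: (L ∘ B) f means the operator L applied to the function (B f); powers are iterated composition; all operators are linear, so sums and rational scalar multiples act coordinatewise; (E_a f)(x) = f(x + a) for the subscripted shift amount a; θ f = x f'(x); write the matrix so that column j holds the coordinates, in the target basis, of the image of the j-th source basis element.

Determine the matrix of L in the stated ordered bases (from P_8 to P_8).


the matrix is [[0, 0, 0, 0, 0, 0, 0, 0, 0]; [0, 1, 2, 3, 4, 5, 6, 7, 8]; [0, 0, 2, 6, 12, 20, 30, 42, 56]; [0, 0, 0, 3, 12, 30, 60, 105, 168]; [0, 0, 0, 0, 4, 20, 60, 140, 280]; [0, 0, 0, 0, 0, 5, 30, 105, 280]; [0, 0, 0, 0, 0, 0, 6, 42, 168]; [0, 0, 0, 0, 0, 0, 0, 7, 56]; [0, 0, 0, 0, 0, 0, 0, 0, 8]] (rows listed top to bottom)

image of 1: 0
image of x: x
image of x^2: 2x^2 + 2x
image of x^3: 3x^3 + 6x^2 + 3x
image of x^4: 4x^4 + 12x^3 + 12x^2 + 4x
image of x^5: 5x^5 + 20x^4 + 30x^3 + 20x^2 + 5x
image of x^6: 6x^6 + 30x^5 + 60x^4 + 60x^3 + 30x^2 + 6x
image of x^7: 7x^7 + 42x^6 + 105x^5 + 140x^4 + 105x^3 + 42x^2 + 7x
image of x^8: 8x^8 + 56x^7 + 168x^6 + 280x^5 + 280x^4 + 168x^3 + 56x^2 + 8x
each image's coordinates form column j of the matrix


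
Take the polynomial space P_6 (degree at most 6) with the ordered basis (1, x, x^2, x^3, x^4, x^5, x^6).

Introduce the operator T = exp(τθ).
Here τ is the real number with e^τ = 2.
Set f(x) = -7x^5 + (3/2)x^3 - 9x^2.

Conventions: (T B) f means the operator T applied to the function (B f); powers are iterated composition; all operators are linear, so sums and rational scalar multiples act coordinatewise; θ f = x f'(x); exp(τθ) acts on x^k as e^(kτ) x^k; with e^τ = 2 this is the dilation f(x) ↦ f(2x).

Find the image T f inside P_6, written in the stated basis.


g(x) = -224x^5 + 12x^3 - 36x^2

exp(τθ) x^k = e^(kτ) x^k; with e^τ = 2 this sends x^k to 2^k x^k
x^2 ↦ 4 x^2
x^3 ↦ 8 x^3
x^5 ↦ 32 x^5
applying this coordinatewise to f: exp(τθ) f = -224x^5 + 12x^3 - 36x^2


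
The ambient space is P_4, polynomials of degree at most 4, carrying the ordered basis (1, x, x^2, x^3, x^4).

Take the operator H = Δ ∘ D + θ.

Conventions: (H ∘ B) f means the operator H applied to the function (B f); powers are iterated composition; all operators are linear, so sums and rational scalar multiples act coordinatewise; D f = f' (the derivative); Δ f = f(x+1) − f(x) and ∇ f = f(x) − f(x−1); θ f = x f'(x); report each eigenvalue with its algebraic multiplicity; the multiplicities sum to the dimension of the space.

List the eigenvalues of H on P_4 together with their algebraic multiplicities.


image of 1: 0
image of x: x
image of x^2: 2x^2 + 2
image of x^3: 3x^3 + 6x + 3
image of x^4: 4x^4 + 12x^2 + 12x + 4
the matrix is upper triangular; its diagonal is (0, 1, 2, 3, 4)
for a triangular matrix the eigenvalues are the diagonal entries, with algebraic multiplicity their repetition count

λ = 0 (multiplicity 1), λ = 1 (multiplicity 1), λ = 2 (multiplicity 1), λ = 3 (multiplicity 1), λ = 4 (multiplicity 1)


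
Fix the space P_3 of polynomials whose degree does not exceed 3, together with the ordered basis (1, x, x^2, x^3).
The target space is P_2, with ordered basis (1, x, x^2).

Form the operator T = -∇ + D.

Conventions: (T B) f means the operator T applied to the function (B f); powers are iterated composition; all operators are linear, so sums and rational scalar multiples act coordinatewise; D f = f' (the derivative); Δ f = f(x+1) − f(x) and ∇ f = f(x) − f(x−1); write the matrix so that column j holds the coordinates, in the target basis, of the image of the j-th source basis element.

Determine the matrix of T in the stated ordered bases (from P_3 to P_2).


image of 1: 0
image of x: 0
image of x^2: 1
image of x^3: 3x - 1
each image's coordinates form column j of the matrix

the matrix is [[0, 0, 1, -1]; [0, 0, 0, 3]; [0, 0, 0, 0]] (rows listed top to bottom)


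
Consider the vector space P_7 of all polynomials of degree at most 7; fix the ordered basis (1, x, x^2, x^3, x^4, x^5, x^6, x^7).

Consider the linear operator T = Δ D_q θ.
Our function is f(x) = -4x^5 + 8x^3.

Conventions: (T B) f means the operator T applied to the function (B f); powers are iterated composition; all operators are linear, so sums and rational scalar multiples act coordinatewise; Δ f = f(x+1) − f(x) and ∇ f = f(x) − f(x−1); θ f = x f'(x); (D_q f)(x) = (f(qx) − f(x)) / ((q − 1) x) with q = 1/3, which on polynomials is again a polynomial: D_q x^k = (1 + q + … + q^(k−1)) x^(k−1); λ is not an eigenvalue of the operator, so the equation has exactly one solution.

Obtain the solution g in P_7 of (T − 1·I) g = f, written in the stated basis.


write g with unknown coordinates in the stated basis and equate coefficients in (T − 1·I) g = f
solving from the highest basis element down gives g = 4x^5 + (9032/81)x^3 + (4840/27)x^2 + (263872/243)x + 240836/243
check: T g = (9680/81)x^3 + (4840/27)x^2 + (263872/243)x + 240836/243
so T g − 1·g = -4x^5 + 8x^3 = f ✓

the result is g(x) = 4x^5 + (9032/81)x^3 + (4840/27)x^2 + (263872/243)x + 240836/243


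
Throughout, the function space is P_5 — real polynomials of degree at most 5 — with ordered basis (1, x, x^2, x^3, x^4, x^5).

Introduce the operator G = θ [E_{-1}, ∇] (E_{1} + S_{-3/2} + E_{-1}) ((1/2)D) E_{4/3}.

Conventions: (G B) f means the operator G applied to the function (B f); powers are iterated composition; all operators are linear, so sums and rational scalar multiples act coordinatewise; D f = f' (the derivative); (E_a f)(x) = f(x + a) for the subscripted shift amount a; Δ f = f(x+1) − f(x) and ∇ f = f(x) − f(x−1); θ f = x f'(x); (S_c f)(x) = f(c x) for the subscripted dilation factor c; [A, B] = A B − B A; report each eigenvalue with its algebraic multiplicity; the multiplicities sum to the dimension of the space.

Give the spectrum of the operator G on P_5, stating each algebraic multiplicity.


λ = 0 (multiplicity 6)

image of 1: 0
image of x: 0
image of x^2: 0
image of x^3: 0
image of x^4: 0
image of x^5: 0
the matrix is upper triangular; its diagonal is (0, 0, 0, 0, 0, 0)
for a triangular matrix the eigenvalues are the diagonal entries, with algebraic multiplicity their repetition count


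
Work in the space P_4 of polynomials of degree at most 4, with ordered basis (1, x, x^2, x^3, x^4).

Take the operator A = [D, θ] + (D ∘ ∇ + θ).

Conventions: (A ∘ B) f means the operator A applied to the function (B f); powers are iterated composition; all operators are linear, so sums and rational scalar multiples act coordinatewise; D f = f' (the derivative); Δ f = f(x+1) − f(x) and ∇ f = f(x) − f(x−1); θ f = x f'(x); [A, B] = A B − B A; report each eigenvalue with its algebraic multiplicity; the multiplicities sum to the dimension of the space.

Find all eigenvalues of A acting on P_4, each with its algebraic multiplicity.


image of 1: 0
image of x: x + 1
image of x^2: 2x^2 + 2x + 2
image of x^3: 3x^3 + 3x^2 + 6x - 3
image of x^4: 4x^4 + 4x^3 + 12x^2 - 12x + 4
the matrix is upper triangular; its diagonal is (0, 1, 2, 3, 4)
for a triangular matrix the eigenvalues are the diagonal entries, with algebraic multiplicity their repetition count

λ = 0 (multiplicity 1), λ = 1 (multiplicity 1), λ = 2 (multiplicity 1), λ = 3 (multiplicity 1), λ = 4 (multiplicity 1)


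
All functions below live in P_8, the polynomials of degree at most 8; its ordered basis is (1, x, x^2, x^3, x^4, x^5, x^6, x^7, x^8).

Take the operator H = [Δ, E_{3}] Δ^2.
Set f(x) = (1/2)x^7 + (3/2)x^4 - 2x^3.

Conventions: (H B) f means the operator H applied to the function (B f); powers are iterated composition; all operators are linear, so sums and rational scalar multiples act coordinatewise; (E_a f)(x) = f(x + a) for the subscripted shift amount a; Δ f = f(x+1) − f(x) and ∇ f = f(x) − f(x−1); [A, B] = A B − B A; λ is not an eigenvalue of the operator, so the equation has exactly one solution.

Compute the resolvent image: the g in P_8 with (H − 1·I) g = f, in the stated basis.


the result is g(x) = -(1/2)x^7 - (3/2)x^4 + 2x^3

write g with unknown coordinates in the stated basis and equate coefficients in (H − 1·I) g = f
solving from the highest basis element down gives g = -(1/2)x^7 - (3/2)x^4 + 2x^3
check: H g = 0
so H g − 1·g = (1/2)x^7 + (3/2)x^4 - 2x^3 = f ✓


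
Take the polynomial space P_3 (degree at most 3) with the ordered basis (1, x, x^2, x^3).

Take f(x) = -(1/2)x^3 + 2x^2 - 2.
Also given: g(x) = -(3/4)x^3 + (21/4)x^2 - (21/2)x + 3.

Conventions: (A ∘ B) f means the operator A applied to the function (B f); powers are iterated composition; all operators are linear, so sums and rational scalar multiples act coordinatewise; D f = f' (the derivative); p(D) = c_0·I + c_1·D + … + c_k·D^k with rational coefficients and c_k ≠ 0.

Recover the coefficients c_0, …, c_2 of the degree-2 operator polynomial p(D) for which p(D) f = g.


c_0 = 3/2, c_1 = -3/2, c_2 = 3/2

D^0 f = -(1/2)x^3 + 2x^2 - 2
D^1 f = -(3/2)x^2 + 4x
D^2 f = -3x + 4
matching coefficients of g against c_0 f + c_1 Df + … from the top degree down determines the c_i
solution: c_0 = 3/2, c_1 = -3/2, c_2 = 3/2


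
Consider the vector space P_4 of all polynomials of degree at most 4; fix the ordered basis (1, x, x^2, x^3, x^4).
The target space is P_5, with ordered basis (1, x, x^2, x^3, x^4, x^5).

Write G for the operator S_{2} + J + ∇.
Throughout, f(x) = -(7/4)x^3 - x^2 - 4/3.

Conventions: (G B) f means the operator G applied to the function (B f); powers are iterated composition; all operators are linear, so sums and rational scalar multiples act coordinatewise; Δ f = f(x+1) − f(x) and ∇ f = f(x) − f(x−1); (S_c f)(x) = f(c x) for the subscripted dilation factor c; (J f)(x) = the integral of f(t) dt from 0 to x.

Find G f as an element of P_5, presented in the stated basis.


g(x) = -(7/16)x^4 - (43/3)x^3 - (37/4)x^2 + (23/12)x - 25/12

S_{2} f = -14x^3 - 4x^2 - 4/3
J f = -(7/16)x^4 - (1/3)x^3 - (4/3)x
∇ f = -(21/4)x^2 + (13/4)x - 3/4
(S_{2} + J + ∇) f = -(7/16)x^4 - (43/3)x^3 - (37/4)x^2 + (23/12)x - 25/12


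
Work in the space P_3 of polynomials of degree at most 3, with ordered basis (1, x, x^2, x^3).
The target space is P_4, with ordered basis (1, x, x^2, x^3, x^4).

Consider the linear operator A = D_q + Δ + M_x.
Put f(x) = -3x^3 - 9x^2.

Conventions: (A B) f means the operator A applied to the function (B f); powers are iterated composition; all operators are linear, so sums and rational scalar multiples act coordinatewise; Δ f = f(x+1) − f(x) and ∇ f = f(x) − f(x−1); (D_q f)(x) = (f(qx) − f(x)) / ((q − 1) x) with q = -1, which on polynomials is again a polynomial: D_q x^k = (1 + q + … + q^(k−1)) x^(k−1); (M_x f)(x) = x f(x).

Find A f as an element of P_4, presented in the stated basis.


D_q f = -3x^2
Δ f = -9x^2 - 27x - 12
M_x f = -3x^4 - 9x^3
(D_q + Δ + M_x) f = -3x^4 - 9x^3 - 12x^2 - 27x - 12

the image equals g(x) = -3x^4 - 9x^3 - 12x^2 - 27x - 12


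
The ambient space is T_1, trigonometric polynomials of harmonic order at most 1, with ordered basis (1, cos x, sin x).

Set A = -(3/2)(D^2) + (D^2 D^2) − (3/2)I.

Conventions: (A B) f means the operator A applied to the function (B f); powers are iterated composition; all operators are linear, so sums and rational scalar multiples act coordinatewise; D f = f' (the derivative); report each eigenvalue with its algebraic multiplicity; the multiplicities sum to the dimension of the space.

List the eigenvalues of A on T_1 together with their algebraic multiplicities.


image of 1: -3/2
image of cos x: cos x
image of sin x: sin x
the matrix is diagonal; its diagonal is (-3/2, 1, 1)
for a triangular matrix the eigenvalues are the diagonal entries, with algebraic multiplicity their repetition count

λ = -3/2 (multiplicity 1), λ = 1 (multiplicity 2)


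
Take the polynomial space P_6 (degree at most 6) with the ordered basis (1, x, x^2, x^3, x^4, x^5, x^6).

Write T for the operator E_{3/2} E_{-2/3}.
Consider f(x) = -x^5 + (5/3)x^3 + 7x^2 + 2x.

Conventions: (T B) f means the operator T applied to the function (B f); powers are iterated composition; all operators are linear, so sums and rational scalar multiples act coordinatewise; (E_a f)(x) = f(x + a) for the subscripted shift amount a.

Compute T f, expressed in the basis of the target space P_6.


E_{-2/3} f = -x^5 + (10/3)x^4 - (25/9)x^3 + (179/27)x^2 - (494/81)x + 344/243
E_{3/2} E_{-2/3} f = -x^5 - (25/6)x^4 - (95/18)x^3 + (581/108)x^2 + (19087/1296)x + 55135/7776

g(x) = -x^5 - (25/6)x^4 - (95/18)x^3 + (581/108)x^2 + (19087/1296)x + 55135/7776


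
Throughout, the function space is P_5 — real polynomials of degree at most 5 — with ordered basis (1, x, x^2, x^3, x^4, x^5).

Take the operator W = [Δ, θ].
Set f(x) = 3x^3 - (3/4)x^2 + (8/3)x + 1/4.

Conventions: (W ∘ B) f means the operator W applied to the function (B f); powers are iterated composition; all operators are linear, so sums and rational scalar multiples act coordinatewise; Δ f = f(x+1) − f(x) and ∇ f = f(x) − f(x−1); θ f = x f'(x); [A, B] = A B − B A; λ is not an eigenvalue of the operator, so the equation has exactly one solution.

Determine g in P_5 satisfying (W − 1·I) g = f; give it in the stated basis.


g(x) = -3x^3 - (33/4)x^2 - (223/6)x - 755/12

write g with unknown coordinates in the stated basis and equate coefficients in (W − 1·I) g = f
solving from the highest basis element down gives g = -3x^3 - (33/4)x^2 - (223/6)x - 755/12
check: W g = -9x^2 - (69/2)x - 188/3
so W g − 1·g = 3x^3 - (3/4)x^2 + (8/3)x + 1/4 = f ✓


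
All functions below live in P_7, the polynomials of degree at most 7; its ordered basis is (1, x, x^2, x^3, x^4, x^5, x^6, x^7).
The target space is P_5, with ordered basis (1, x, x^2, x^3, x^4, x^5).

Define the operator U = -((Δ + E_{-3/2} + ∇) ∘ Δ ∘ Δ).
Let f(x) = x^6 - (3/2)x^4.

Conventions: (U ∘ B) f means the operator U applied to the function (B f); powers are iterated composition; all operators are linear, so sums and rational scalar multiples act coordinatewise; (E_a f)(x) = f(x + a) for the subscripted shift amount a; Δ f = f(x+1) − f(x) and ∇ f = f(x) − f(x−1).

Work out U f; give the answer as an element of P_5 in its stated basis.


Δ f = 6x^5 + 15x^4 + 14x^3 + 6x^2 - 1/2
Δ Δ f = 30x^4 + 120x^3 + 192x^2 + 144x + 41
Δ Δ Δ f = 120x^3 + 540x^2 + 864x + 486
E_{-3/2} Δ Δ f = 30x^4 - 60x^3 + 57x^2 - 27x + 31/8
∇ Δ Δ f = 120x^3 + 180x^2 + 144x + 42
(Δ + E_{-3/2} + ∇) Δ Δ f = 30x^4 + 180x^3 + 777x^2 + 981x + 4255/8
(-((Δ + E_{-3/2} + ∇) ∘ Δ ∘ Δ)) f = -30x^4 - 180x^3 - 777x^2 - 981x - 4255/8

g(x) = -30x^4 - 180x^3 - 777x^2 - 981x - 4255/8


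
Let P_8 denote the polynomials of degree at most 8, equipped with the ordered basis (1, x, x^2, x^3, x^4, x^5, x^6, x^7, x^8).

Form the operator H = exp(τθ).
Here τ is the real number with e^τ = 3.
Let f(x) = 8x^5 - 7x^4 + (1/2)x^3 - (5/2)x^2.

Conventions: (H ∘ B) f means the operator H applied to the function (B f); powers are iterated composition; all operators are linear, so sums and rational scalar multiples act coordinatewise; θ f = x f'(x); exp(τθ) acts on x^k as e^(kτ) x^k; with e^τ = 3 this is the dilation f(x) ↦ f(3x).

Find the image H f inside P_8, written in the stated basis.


exp(τθ) x^k = e^(kτ) x^k; with e^τ = 3 this sends x^k to 3^k x^k
x^2 ↦ 9 x^2
x^3 ↦ 27 x^3
x^4 ↦ 81 x^4
x^5 ↦ 243 x^5
applying this coordinatewise to f: exp(τθ) f = 1944x^5 - 567x^4 + (27/2)x^3 - (45/2)x^2

the image equals g(x) = 1944x^5 - 567x^4 + (27/2)x^3 - (45/2)x^2


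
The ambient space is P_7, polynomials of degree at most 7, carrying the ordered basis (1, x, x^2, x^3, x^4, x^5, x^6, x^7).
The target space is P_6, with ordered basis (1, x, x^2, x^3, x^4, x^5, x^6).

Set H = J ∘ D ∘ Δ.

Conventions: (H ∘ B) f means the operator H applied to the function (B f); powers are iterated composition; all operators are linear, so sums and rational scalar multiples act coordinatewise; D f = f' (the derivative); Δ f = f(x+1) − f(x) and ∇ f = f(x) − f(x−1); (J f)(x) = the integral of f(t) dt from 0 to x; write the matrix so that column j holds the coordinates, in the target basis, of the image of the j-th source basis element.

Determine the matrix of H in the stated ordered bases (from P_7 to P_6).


the matrix is [[0, 0, 0, 0, 0, 0, 0, 0]; [0, 0, 2, 3, 4, 5, 6, 7]; [0, 0, 0, 3, 6, 10, 15, 21]; [0, 0, 0, 0, 4, 10, 20, 35]; [0, 0, 0, 0, 0, 5, 15, 35]; [0, 0, 0, 0, 0, 0, 6, 21]; [0, 0, 0, 0, 0, 0, 0, 7]] (rows listed top to bottom)

image of 1: 0
image of x: 0
image of x^2: 2x
image of x^3: 3x^2 + 3x
image of x^4: 4x^3 + 6x^2 + 4x
image of x^5: 5x^4 + 10x^3 + 10x^2 + 5x
image of x^6: 6x^5 + 15x^4 + 20x^3 + 15x^2 + 6x
image of x^7: 7x^6 + 21x^5 + 35x^4 + 35x^3 + 21x^2 + 7x
each image's coordinates form column j of the matrix


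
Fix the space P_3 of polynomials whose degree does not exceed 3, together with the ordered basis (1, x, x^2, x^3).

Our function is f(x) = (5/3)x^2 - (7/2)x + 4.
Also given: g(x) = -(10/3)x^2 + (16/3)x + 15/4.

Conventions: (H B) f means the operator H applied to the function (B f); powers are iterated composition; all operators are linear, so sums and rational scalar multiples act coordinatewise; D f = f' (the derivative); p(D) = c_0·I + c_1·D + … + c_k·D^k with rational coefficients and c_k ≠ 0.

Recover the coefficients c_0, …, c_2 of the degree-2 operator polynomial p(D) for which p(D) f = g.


D^0 f = (5/3)x^2 - (7/2)x + 4
D^1 f = (10/3)x - 7/2
D^2 f = 10/3
matching coefficients of g against c_0 f + c_1 Df + … from the top degree down determines the c_i
solution: c_0 = -2, c_1 = -1/2, c_2 = 3

c_0 = -2, c_1 = -1/2, c_2 = 3


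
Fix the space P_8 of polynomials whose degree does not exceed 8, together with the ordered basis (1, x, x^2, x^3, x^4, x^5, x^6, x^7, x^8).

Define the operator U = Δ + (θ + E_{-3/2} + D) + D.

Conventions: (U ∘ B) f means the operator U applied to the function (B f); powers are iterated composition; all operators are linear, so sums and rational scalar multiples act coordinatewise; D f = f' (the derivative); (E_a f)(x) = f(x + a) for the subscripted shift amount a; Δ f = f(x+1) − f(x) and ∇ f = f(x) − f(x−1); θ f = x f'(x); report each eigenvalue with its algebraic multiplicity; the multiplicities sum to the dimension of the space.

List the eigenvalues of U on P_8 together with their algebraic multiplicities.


λ = 1 (multiplicity 1), λ = 2 (multiplicity 1), λ = 3 (multiplicity 1), λ = 4 (multiplicity 1), λ = 5 (multiplicity 1), λ = 6 (multiplicity 1), λ = 7 (multiplicity 1), λ = 8 (multiplicity 1), λ = 9 (multiplicity 1)

image of 1: 1
image of x: 2x + 3/2
image of x^2: 3x^2 + 3x + 13/4
image of x^3: 4x^3 + (9/2)x^2 + (39/4)x - 19/8
image of x^4: 5x^4 + 6x^3 + (39/2)x^2 - (19/2)x + 97/16
image of x^5: 6x^5 + (15/2)x^4 + (65/2)x^3 - (95/4)x^2 + (485/16)x - 211/32
image of x^6: 7x^6 + 9x^5 + (195/4)x^4 - (95/2)x^3 + (1455/16)x^2 - (633/16)x + 793/64
image of x^7: 8x^7 + (21/2)x^6 + (273/4)x^5 - (665/8)x^4 + (3395/16)x^3 - (4431/32)x^2 + (5551/64)x - 2059/128
image of x^8: 9x^8 + 12x^7 + 91x^6 - 133x^5 + (3395/8)x^4 - (1477/4)x^3 + (5551/16)x^2 - (2059/16)x + 6817/256
the matrix is upper triangular; its diagonal is (1, 2, 3, 4, 5, 6, 7, 8, 9)
for a triangular matrix the eigenvalues are the diagonal entries, with algebraic multiplicity their repetition count


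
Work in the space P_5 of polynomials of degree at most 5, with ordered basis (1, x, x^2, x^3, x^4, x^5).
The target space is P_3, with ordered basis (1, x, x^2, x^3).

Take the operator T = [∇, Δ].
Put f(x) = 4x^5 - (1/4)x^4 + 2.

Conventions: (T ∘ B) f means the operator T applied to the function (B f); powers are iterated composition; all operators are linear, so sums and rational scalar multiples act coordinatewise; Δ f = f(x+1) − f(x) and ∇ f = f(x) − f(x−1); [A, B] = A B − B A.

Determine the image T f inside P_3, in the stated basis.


Δ f = 20x^4 + 39x^3 + (77/2)x^2 + 19x + 15/4
∇ Δ f = 80x^3 - 3x^2 + 40x - 1/2
∇ f = 20x^4 - 41x^3 + (83/2)x^2 - 21x + 17/4
Δ ∇ f = 80x^3 - 3x^2 + 40x - 1/2
[∇, Δ] f = 0

the result is g(x) = 0


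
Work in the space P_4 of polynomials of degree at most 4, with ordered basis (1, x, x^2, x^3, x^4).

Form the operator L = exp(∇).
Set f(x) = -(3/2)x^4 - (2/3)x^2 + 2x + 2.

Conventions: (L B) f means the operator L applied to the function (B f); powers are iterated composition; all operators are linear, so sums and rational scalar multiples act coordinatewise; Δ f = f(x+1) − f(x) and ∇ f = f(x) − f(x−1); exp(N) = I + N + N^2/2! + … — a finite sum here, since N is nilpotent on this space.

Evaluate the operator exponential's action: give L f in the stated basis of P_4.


the result is g(x) = -(3/2)x^4 - 6x^3 - (2/3)x^2 + (20/3)x + 5/2

order-1 term: -6x^3 + 9x^2 - (22/3)x + 25/6
order-2 term: -9x^2 + 18x - 67/6
order-3 term: -6x + 9
order-4 term: -3/2
the series for exp(∇) f terminates at order 4
exp(∇) f = -(3/2)x^4 - 6x^3 - (2/3)x^2 + (20/3)x + 5/2


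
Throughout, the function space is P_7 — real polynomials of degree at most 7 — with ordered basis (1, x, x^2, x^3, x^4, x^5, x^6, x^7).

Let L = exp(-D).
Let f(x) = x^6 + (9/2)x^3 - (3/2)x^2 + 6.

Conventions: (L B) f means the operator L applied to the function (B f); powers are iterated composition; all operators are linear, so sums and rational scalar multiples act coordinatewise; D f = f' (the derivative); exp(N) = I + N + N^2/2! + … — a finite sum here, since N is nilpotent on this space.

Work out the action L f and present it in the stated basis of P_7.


order-1 term: -6x^5 - (27/2)x^2 + 3x
order-2 term: 15x^4 + (27/2)x - 3/2
order-3 term: -20x^3 - 9/2
order-4 term: 15x^2
order-5 term: -6x
order-6 term: 1
the series for exp(-D) f terminates at order 6
exp(-D) f = x^6 - 6x^5 + 15x^4 - (31/2)x^3 + (21/2)x + 1

g(x) = x^6 - 6x^5 + 15x^4 - (31/2)x^3 + (21/2)x + 1
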